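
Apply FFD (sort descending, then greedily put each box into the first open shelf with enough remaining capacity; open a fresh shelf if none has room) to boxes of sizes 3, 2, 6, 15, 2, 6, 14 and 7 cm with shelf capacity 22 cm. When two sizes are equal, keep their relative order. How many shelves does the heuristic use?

3

Sorted descending: 15, 14, 7, 6, 6, 3, 2, 2.
  15 → shelf 1 (new)  [load 15/22]
  14 → shelf 2 (new)  [load 14/22]
  7 → shelf 1  [load 22/22]
  6 → shelf 2  [load 20/22]
  6 → shelf 3 (new)  [load 6/22]
  3 → shelf 3  [load 9/22]
  2 → shelf 2  [load 22/22]
  2 → shelf 3  [load 11/22]
3 shelves opened.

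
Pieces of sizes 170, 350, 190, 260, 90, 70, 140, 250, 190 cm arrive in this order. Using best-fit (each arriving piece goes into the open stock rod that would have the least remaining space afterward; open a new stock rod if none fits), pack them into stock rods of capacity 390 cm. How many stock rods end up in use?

  170 → stock rod 1 (new)  [load 170/390]
  350 → stock rod 2 (new)  [load 350/390]
  190 → stock rod 1  [load 360/390]
  260 → stock rod 3 (new)  [load 260/390]
  90 → stock rod 3  [load 350/390]
  70 → stock rod 4 (new)  [load 70/390]
  140 → stock rod 4  [load 210/390]
  250 → stock rod 5 (new)  [load 250/390]
  190 → stock rod 6 (new)  [load 190/390]
6 stock rods opened.

6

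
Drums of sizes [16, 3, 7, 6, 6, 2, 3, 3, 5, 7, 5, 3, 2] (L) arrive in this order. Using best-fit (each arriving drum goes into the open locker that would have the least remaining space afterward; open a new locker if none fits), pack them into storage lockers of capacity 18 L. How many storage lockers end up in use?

4

  16 → locker 1 (new)  [load 16/18]
  3 → locker 2 (new)  [load 3/18]
  7 → locker 2  [load 10/18]
  6 → locker 2  [load 16/18]
  6 → locker 3 (new)  [load 6/18]
  2 → locker 1  [load 18/18]
  3 → locker 3  [load 9/18]
  3 → locker 3  [load 12/18]
  5 → locker 3  [load 17/18]
  7 → locker 4 (new)  [load 7/18]
  5 → locker 4  [load 12/18]
  3 → locker 4  [load 15/18]
  2 → locker 2  [load 18/18]
4 storage lockers opened.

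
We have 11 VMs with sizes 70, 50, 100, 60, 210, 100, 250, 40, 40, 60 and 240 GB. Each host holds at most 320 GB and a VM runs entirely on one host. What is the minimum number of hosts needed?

Total = 250 + 240 + 210 + 100 + 100 + 70 + 60 + 60 + 50 + 40 + 40 = 1220 GB.
Lower bound: ⌈1220/320⌉ = 4 hosts.
A packing using 4 hosts:
  host 1: 250 + 70 = 320
  host 2: 240 + 60 = 300
  host 3: 210 + 100 = 310
  host 4: 100 + 60 + 50 + 40 + 40 = 290
This matches the lower bound, so 4 is optimal.

4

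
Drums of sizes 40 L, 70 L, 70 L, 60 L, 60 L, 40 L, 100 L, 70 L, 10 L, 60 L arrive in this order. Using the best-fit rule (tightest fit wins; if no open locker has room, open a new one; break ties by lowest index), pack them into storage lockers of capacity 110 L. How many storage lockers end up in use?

7

  40 → locker 1 (new)  [load 40/110]
  70 → locker 1  [load 110/110]
  70 → locker 2 (new)  [load 70/110]
  60 → locker 3 (new)  [load 60/110]
  60 → locker 4 (new)  [load 60/110]
  40 → locker 2  [load 110/110]
  100 → locker 5 (new)  [load 100/110]
  70 → locker 6 (new)  [load 70/110]
  10 → locker 5  [load 110/110]
  60 → locker 7 (new)  [load 60/110]
7 storage lockers opened.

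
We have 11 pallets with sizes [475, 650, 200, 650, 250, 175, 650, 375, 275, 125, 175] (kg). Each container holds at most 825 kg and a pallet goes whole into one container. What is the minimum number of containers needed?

5

Total = 650 + 650 + 650 + 475 + 375 + 275 + 250 + 200 + 175 + 175 + 125 = 4000 kg.
Lower bound: ⌈4000/825⌉ = 5 containers.
A packing using 5 containers:
  container 1: 650 + 175 = 825
  container 2: 650 + 175 = 825
  container 3: 650 + 125 = 775
  container 4: 475 + 275 = 750
  container 5: 375 + 250 + 200 = 825
This matches the lower bound, so 5 is optimal.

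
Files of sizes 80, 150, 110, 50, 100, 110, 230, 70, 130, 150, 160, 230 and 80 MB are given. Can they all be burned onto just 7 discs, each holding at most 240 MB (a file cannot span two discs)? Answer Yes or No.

No

Total = 1650 MB; ⌈1650/240⌉ = 7.
The bound of 7 does not rule out 7, but exhaustive search shows no assignment into 7 discs of capacity 240 MB exists — the minimum is 8.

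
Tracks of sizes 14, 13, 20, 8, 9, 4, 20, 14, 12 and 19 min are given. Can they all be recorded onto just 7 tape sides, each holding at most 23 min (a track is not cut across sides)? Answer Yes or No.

A valid assignment using 7 tape sides:
  side 1: 20 = 20
  side 2: 20 = 20
  side 3: 19 + 4 = 23
  side 4: 14 + 9 = 23
  side 5: 14 + 8 = 22
  side 6: 13 = 13
  side 7: 12 = 12
Every load is within 23 min, so 7 tape sides suffice.

Yes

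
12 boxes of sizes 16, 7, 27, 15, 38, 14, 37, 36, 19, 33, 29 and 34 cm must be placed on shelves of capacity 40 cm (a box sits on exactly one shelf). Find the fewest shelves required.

Total = 38 + 37 + 36 + 34 + 33 + 29 + 27 + 19 + 16 + 15 + 14 + 7 = 305 cm.
Lower bound: ⌈305/40⌉ = 8 shelves.
A packing using 9 shelves:
  shelf 1: 38 = 38
  shelf 2: 37 = 37
  shelf 3: 36 = 36
  shelf 4: 34 = 34
  shelf 5: 33 + 7 = 40
  shelf 6: 29 = 29
  shelf 7: 27 = 27
  shelf 8: 19 + 16 = 35
  shelf 9: 15 + 14 = 29
No arrangement into 8 shelves stays within capacity, so 9 is optimal.

9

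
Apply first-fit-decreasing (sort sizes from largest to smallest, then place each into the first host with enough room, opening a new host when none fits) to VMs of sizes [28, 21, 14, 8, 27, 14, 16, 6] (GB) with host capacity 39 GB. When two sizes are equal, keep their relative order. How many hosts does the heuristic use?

Sorted descending: 28, 27, 21, 16, 14, 14, 8, 6.
  28 → host 1 (new)  [load 28/39]
  27 → host 2 (new)  [load 27/39]
  21 → host 3 (new)  [load 21/39]
  16 → host 3  [load 37/39]
  14 → host 4 (new)  [load 14/39]
  14 → host 4  [load 28/39]
  8 → host 1  [load 36/39]
  6 → host 2  [load 33/39]
4 hosts opened.

4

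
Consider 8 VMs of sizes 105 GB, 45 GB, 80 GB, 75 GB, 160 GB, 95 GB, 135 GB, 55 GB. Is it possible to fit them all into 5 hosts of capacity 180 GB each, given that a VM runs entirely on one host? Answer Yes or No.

A valid assignment using 5 hosts:
  host 1: 160 = 160
  host 2: 135 + 45 = 180
  host 3: 105 + 75 = 180
  host 4: 95 + 80 = 175
  host 5: 55 = 55
Every load is within 180 GB, so 5 hosts suffice.

Yes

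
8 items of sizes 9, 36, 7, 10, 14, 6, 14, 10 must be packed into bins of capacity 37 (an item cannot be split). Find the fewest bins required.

3

Total = 36 + 14 + 14 + 10 + 10 + 9 + 7 + 6 = 106.
Lower bound: ⌈106/37⌉ = 3 bins.
A packing using 3 bins:
  bin 1: 36 = 36
  bin 2: 14 + 14 + 9 = 37
  bin 3: 10 + 10 + 7 + 6 = 33
This matches the lower bound, so 3 is optimal.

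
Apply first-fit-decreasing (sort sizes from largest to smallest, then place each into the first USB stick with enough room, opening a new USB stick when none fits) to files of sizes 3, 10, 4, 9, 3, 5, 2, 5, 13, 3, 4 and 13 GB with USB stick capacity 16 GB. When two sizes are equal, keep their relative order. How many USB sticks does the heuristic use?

5

Sorted descending: 13, 13, 10, 9, 5, 5, 4, 4, 3, 3, 3, 2.
  13 → USB stick 1 (new)  [load 13/16]
  13 → USB stick 2 (new)  [load 13/16]
  10 → USB stick 3 (new)  [load 10/16]
  9 → USB stick 4 (new)  [load 9/16]
  5 → USB stick 3  [load 15/16]
  5 → USB stick 4  [load 14/16]
  4 → USB stick 5 (new)  [load 4/16]
  4 → USB stick 5  [load 8/16]
  3 → USB stick 1  [load 16/16]
  3 → USB stick 2  [load 16/16]
  3 → USB stick 5  [load 11/16]
  2 → USB stick 4  [load 16/16]
5 USB sticks opened.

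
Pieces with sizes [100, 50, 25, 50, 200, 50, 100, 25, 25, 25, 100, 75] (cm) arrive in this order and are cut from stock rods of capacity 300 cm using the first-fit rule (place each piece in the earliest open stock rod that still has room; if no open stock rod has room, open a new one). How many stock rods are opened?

3

  100 → stock rod 1 (new)  [load 100/300]
  50 → stock rod 1  [load 150/300]
  25 → stock rod 1  [load 175/300]
  50 → stock rod 1  [load 225/300]
  200 → stock rod 2 (new)  [load 200/300]
  50 → stock rod 1  [load 275/300]
  100 → stock rod 2  [load 300/300]
  25 → stock rod 1  [load 300/300]
  25 → stock rod 3 (new)  [load 25/300]
  25 → stock rod 3  [load 50/300]
  100 → stock rod 3  [load 150/300]
  75 → stock rod 3  [load 225/300]
3 stock rods opened.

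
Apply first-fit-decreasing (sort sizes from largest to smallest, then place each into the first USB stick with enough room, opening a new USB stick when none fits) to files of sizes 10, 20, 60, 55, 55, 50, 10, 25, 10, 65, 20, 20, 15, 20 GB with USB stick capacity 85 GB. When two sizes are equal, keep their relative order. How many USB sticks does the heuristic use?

6

Sorted descending: 65, 60, 55, 55, 50, 25, 20, 20, 20, 20, 15, 10, 10, 10.
  65 → USB stick 1 (new)  [load 65/85]
  60 → USB stick 2 (new)  [load 60/85]
  55 → USB stick 3 (new)  [load 55/85]
  55 → USB stick 4 (new)  [load 55/85]
  50 → USB stick 5 (new)  [load 50/85]
  25 → USB stick 2  [load 85/85]
  20 → USB stick 1  [load 85/85]
  20 → USB stick 3  [load 75/85]
  20 → USB stick 4  [load 75/85]
  20 → USB stick 5  [load 70/85]
  15 → USB stick 5  [load 85/85]
  10 → USB stick 3  [load 85/85]
  10 → USB stick 4  [load 85/85]
  10 → USB stick 6 (new)  [load 10/85]
6 USB sticks opened.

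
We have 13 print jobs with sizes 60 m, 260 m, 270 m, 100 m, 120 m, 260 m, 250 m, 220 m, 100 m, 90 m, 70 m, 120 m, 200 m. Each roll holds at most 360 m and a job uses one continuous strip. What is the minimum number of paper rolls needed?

Total = 270 + 260 + 260 + 250 + 220 + 200 + 120 + 120 + 100 + 100 + 90 + 70 + 60 = 2120 m.
Lower bound: ⌈2120/360⌉ = 6 paper rolls.
A packing using 7 paper rolls:
  roll 1: 270 + 90 = 360
  roll 2: 260 + 100 = 360
  roll 3: 260 + 100 = 360
  roll 4: 250 + 70 = 320
  roll 5: 220 + 120 = 340
  roll 6: 200 + 120 = 320
  roll 7: 60 = 60
No arrangement into 6 paper rolls stays within capacity, so 7 is optimal.

7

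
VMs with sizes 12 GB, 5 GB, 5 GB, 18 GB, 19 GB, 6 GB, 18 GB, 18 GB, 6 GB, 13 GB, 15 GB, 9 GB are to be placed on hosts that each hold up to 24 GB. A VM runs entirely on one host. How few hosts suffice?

Total = 19 + 18 + 18 + 18 + 15 + 13 + 12 + 9 + 6 + 6 + 5 + 5 = 144 GB.
Lower bound: ⌈144/24⌉ = 6 hosts.
A packing using 7 hosts:
  host 1: 19 + 5 = 24
  host 2: 18 + 6 = 24
  host 3: 18 + 6 = 24
  host 4: 18 + 5 = 23
  host 5: 15 + 9 = 24
  host 6: 13 = 13
  host 7: 12 = 12
No arrangement into 6 hosts stays within capacity, so 7 is optimal.

7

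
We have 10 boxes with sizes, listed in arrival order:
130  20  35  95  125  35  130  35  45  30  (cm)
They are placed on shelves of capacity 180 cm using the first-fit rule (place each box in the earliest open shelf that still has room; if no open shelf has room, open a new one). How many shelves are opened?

  130 → shelf 1 (new)  [load 130/180]
  20 → shelf 1  [load 150/180]
  35 → shelf 2 (new)  [load 35/180]
  95 → shelf 2  [load 130/180]
  125 → shelf 3 (new)  [load 125/180]
  35 → shelf 2  [load 165/180]
  130 → shelf 4 (new)  [load 130/180]
  35 → shelf 3  [load 160/180]
  45 → shelf 4  [load 175/180]
  30 → shelf 1  [load 180/180]
4 shelves opened.

4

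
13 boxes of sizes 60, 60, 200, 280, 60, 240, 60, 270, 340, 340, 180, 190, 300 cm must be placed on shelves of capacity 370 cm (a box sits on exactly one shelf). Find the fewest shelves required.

Total = 340 + 340 + 300 + 280 + 270 + 240 + 200 + 190 + 180 + 60 + 60 + 60 + 60 = 2580 cm.
Lower bound: ⌈2580/370⌉ = 7 shelves.
Also, 8 boxes each exceed 185 cm, and no two of those can share a shelf, so at least 8 shelves are needed.
A packing using 8 shelves:
  shelf 1: 340 = 340
  shelf 2: 340 = 340
  shelf 3: 300 + 60 = 360
  shelf 4: 280 + 60 = 340
  shelf 5: 270 + 60 = 330
  shelf 6: 240 + 60 = 300
  shelf 7: 200 = 200
  shelf 8: 190 + 180 = 370
This matches the lower bound, so 8 is optimal.

8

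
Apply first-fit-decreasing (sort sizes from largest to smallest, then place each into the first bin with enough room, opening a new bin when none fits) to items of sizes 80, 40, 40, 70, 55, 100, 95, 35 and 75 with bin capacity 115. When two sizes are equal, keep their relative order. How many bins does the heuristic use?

6

Sorted descending: 100, 95, 80, 75, 70, 55, 40, 40, 35.
  100 → bin 1 (new)  [load 100/115]
  95 → bin 2 (new)  [load 95/115]
  80 → bin 3 (new)  [load 80/115]
  75 → bin 4 (new)  [load 75/115]
  70 → bin 5 (new)  [load 70/115]
  55 → bin 6 (new)  [load 55/115]
  40 → bin 4  [load 115/115]
  40 → bin 5  [load 110/115]
  35 → bin 3  [load 115/115]
6 bins opened.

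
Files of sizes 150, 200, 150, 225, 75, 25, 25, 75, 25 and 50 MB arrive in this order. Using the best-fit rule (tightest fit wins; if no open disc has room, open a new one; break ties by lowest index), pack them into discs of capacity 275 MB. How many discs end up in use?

  150 → disc 1 (new)  [load 150/275]
  200 → disc 2 (new)  [load 200/275]
  150 → disc 3 (new)  [load 150/275]
  225 → disc 4 (new)  [load 225/275]
  75 → disc 2  [load 275/275]
  25 → disc 4  [load 250/275]
  25 → disc 4  [load 275/275]
  75 → disc 1  [load 225/275]
  25 → disc 1  [load 250/275]
  50 → disc 3  [load 200/275]
4 discs opened.

4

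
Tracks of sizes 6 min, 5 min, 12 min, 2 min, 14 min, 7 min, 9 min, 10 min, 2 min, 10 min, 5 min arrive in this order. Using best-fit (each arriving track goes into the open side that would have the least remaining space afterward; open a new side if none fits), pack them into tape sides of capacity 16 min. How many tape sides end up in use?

6

  6 → side 1 (new)  [load 6/16]
  5 → side 1  [load 11/16]
  12 → side 2 (new)  [load 12/16]
  2 → side 2  [load 14/16]
  14 → side 3 (new)  [load 14/16]
  7 → side 4 (new)  [load 7/16]
  9 → side 4  [load 16/16]
  10 → side 5 (new)  [load 10/16]
  2 → side 2  [load 16/16]
  10 → side 6 (new)  [load 10/16]
  5 → side 1  [load 16/16]
6 tape sides opened.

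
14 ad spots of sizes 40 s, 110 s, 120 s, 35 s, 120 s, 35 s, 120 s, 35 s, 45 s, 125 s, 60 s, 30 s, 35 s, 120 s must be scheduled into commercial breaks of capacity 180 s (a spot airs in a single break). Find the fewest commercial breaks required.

Total = 125 + 120 + 120 + 120 + 120 + 110 + 60 + 45 + 40 + 35 + 35 + 35 + 35 + 30 = 1030 s.
Lower bound: ⌈1030/180⌉ = 6 commercial breaks.
A packing using 7 commercial breaks:
  break 1: 125 + 45 = 170
  break 2: 120 + 60 = 180
  break 3: 120 + 40 = 160
  break 4: 120 + 35 = 155
  break 5: 120 + 35 = 155
  break 6: 110 + 35 + 35 = 180
  break 7: 30 = 30
No arrangement into 6 commercial breaks stays within capacity, so 7 is optimal.

7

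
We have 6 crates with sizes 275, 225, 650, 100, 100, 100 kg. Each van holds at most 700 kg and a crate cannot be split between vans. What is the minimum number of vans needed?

Total = 650 + 275 + 225 + 100 + 100 + 100 = 1450 kg.
Lower bound: ⌈1450/700⌉ = 3 vans.
A packing using 3 vans:
  van 1: 650 = 650
  van 2: 275 + 225 + 100 + 100 = 700
  van 3: 100 = 100
This matches the lower bound, so 3 is optimal.

3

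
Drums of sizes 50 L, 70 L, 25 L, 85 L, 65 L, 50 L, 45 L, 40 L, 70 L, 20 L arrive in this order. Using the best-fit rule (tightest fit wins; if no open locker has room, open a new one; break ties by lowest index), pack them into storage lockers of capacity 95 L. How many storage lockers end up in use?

  50 → locker 1 (new)  [load 50/95]
  70 → locker 2 (new)  [load 70/95]
  25 → locker 2  [load 95/95]
  85 → locker 3 (new)  [load 85/95]
  65 → locker 4 (new)  [load 65/95]
  50 → locker 5 (new)  [load 50/95]
  45 → locker 1  [load 95/95]
  40 → locker 5  [load 90/95]
  70 → locker 6 (new)  [load 70/95]
  20 → locker 6  [load 90/95]
6 storage lockers opened.

6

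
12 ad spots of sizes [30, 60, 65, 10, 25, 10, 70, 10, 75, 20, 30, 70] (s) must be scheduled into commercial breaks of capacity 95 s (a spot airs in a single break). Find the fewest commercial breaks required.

6

Total = 75 + 70 + 70 + 65 + 60 + 30 + 30 + 25 + 20 + 10 + 10 + 10 = 475 s.
Lower bound: ⌈475/95⌉ = 5 commercial breaks.
A packing using 6 commercial breaks:
  break 1: 75 + 20 = 95
  break 2: 70 + 25 = 95
  break 3: 70 + 10 + 10 = 90
  break 4: 65 + 30 = 95
  break 5: 60 + 30 = 90
  break 6: 10 = 10
No arrangement into 5 commercial breaks stays within capacity, so 6 is optimal.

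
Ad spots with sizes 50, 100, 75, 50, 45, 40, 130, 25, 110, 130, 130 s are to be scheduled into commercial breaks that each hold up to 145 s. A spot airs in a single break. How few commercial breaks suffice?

7

Total = 130 + 130 + 130 + 110 + 100 + 75 + 50 + 50 + 45 + 40 + 25 = 885 s.
Lower bound: ⌈885/145⌉ = 7 commercial breaks.
A packing using 7 commercial breaks:
  break 1: 130 = 130
  break 2: 130 = 130
  break 3: 130 = 130
  break 4: 110 + 25 = 135
  break 5: 100 + 45 = 145
  break 6: 75 + 50 = 125
  break 7: 50 + 40 = 90
This matches the lower bound, so 7 is optimal.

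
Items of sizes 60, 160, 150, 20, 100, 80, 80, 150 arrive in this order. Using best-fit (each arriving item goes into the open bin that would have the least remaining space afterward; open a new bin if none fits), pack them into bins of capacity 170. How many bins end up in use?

  60 → bin 1 (new)  [load 60/170]
  160 → bin 2 (new)  [load 160/170]
  150 → bin 3 (new)  [load 150/170]
  20 → bin 3  [load 170/170]
  100 → bin 1  [load 160/170]
  80 → bin 4 (new)  [load 80/170]
  80 → bin 4  [load 160/170]
  150 → bin 5 (new)  [load 150/170]
5 bins opened.

5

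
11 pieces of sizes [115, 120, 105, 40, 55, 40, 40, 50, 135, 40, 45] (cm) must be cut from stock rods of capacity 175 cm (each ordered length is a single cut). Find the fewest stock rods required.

5

Total = 135 + 120 + 115 + 105 + 55 + 50 + 45 + 40 + 40 + 40 + 40 = 785 cm.
Lower bound: ⌈785/175⌉ = 5 stock rods.
A packing using 5 stock rods:
  stock rod 1: 135 + 40 = 175
  stock rod 2: 120 + 55 = 175
  stock rod 3: 115 + 50 = 165
  stock rod 4: 105 + 45 = 150
  stock rod 5: 40 + 40 + 40 = 120
This matches the lower bound, so 5 is optimal.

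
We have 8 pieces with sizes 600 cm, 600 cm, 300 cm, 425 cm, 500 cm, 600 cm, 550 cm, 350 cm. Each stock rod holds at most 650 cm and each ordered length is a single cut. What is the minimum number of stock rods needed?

7

Total = 600 + 600 + 600 + 550 + 500 + 425 + 350 + 300 = 3925 cm.
Lower bound: ⌈3925/650⌉ = 7 stock rods.
A packing using 7 stock rods:
  stock rod 1: 600 = 600
  stock rod 2: 600 = 600
  stock rod 3: 600 = 600
  stock rod 4: 550 = 550
  stock rod 5: 500 = 500
  stock rod 6: 425 = 425
  stock rod 7: 350 + 300 = 650
This matches the lower bound, so 7 is optimal.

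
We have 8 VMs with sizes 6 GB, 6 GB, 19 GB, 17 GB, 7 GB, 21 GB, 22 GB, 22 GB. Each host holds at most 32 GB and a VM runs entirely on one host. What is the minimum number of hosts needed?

Total = 22 + 22 + 21 + 19 + 17 + 7 + 6 + 6 = 120 GB.
Lower bound: ⌈120/32⌉ = 4 hosts.
Also, 5 VMs each exceed 16 GB, and no two of those can share a host, so at least 5 hosts are needed.
A packing using 5 hosts:
  host 1: 22 + 7 = 29
  host 2: 22 + 6 = 28
  host 3: 21 + 6 = 27
  host 4: 19 = 19
  host 5: 17 = 17
This matches the lower bound, so 5 is optimal.

5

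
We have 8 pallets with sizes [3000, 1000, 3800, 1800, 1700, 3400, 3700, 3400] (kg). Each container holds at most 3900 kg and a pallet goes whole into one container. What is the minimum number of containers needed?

7

Total = 3800 + 3700 + 3400 + 3400 + 3000 + 1800 + 1700 + 1000 = 21800 kg.
Lower bound: ⌈21800/3900⌉ = 6 containers.
A packing using 7 containers:
  container 1: 3800 = 3800
  container 2: 3700 = 3700
  container 3: 3400 = 3400
  container 4: 3400 = 3400
  container 5: 3000 = 3000
  container 6: 1800 + 1700 = 3500
  container 7: 1000 = 1000
No arrangement into 6 containers stays within capacity, so 7 is optimal.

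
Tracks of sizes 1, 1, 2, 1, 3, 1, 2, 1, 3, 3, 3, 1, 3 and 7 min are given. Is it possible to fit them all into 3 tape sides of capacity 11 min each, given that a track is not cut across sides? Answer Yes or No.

Yes

A valid assignment using 3 tape sides:
  side 1: 7 + 3 + 1 = 11
  side 2: 3 + 3 + 3 + 2 = 11
  side 3: 3 + 2 + 1 + 1 + 1 + 1 + 1 = 10
Every load is within 11 min, so 3 tape sides suffice.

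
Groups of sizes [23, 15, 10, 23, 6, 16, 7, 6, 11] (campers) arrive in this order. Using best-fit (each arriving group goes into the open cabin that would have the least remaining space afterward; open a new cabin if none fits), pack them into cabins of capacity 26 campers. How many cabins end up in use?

  23 → cabin 1 (new)  [load 23/26]
  15 → cabin 2 (new)  [load 15/26]
  10 → cabin 2  [load 25/26]
  23 → cabin 3 (new)  [load 23/26]
  6 → cabin 4 (new)  [load 6/26]
  16 → cabin 4  [load 22/26]
  7 → cabin 5 (new)  [load 7/26]
  6 → cabin 5  [load 13/26]
  11 → cabin 5  [load 24/26]
5 cabins opened.

5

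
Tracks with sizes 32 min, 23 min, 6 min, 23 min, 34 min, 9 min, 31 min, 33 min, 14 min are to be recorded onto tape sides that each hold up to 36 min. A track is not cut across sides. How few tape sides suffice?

Total = 34 + 33 + 32 + 31 + 23 + 23 + 14 + 9 + 6 = 205 min.
Lower bound: ⌈205/36⌉ = 6 tape sides.
A packing using 7 tape sides:
  side 1: 34 = 34
  side 2: 33 = 33
  side 3: 32 = 32
  side 4: 31 = 31
  side 5: 23 + 9 = 32
  side 6: 23 + 6 = 29
  side 7: 14 = 14
No arrangement into 6 tape sides stays within capacity, so 7 is optimal.

7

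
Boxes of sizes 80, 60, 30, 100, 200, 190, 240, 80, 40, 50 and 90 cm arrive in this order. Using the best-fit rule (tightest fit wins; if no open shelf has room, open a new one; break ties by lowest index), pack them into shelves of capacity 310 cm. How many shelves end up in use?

  80 → shelf 1 (new)  [load 80/310]
  60 → shelf 1  [load 140/310]
  30 → shelf 1  [load 170/310]
  100 → shelf 1  [load 270/310]
  200 → shelf 2 (new)  [load 200/310]
  190 → shelf 3 (new)  [load 190/310]
  240 → shelf 4 (new)  [load 240/310]
  80 → shelf 2  [load 280/310]
  40 → shelf 1  [load 310/310]
  50 → shelf 4  [load 290/310]
  90 → shelf 3  [load 280/310]
4 shelves opened.

4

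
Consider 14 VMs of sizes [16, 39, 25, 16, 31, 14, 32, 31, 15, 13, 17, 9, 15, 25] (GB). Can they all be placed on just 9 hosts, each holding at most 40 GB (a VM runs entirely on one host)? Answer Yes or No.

A valid assignment using 9 hosts:
  host 1: 39 = 39
  host 2: 32 = 32
  host 3: 31 + 9 = 40
  host 4: 31 = 31
  host 5: 25 + 15 = 40
  host 6: 25 + 15 = 40
  host 7: 17 + 16 = 33
  host 8: 16 + 14 = 30
  host 9: 13 = 13
Every load is within 40 GB, so 9 hosts suffice.

Yes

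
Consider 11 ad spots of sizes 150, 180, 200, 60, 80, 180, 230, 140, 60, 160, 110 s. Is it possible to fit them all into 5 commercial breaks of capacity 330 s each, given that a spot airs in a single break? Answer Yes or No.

A valid assignment using 5 commercial breaks:
  break 1: 230 + 80 = 310
  break 2: 200 + 110 = 310
  break 3: 180 + 150 = 330
  break 4: 180 + 140 = 320
  break 5: 160 + 60 + 60 = 280
Every load is within 330 s, so 5 commercial breaks suffice.

Yes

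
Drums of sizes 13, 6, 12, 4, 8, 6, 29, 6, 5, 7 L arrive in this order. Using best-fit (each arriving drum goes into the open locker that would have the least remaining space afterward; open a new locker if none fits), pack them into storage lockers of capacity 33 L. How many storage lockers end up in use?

4

  13 → locker 1 (new)  [load 13/33]
  6 → locker 1  [load 19/33]
  12 → locker 1  [load 31/33]
  4 → locker 2 (new)  [load 4/33]
  8 → locker 2  [load 12/33]
  6 → locker 2  [load 18/33]
  29 → locker 3 (new)  [load 29/33]
  6 → locker 2  [load 24/33]
  5 → locker 2  [load 29/33]
  7 → locker 4 (new)  [load 7/33]
4 storage lockers opened.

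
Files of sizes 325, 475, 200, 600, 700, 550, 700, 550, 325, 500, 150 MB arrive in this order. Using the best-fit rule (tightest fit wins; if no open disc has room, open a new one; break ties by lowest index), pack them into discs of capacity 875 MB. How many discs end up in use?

7

  325 → disc 1 (new)  [load 325/875]
  475 → disc 1  [load 800/875]
  200 → disc 2 (new)  [load 200/875]
  600 → disc 2  [load 800/875]
  700 → disc 3 (new)  [load 700/875]
  550 → disc 4 (new)  [load 550/875]
  700 → disc 5 (new)  [load 700/875]
  550 → disc 6 (new)  [load 550/875]
  325 → disc 4  [load 875/875]
  500 → disc 7 (new)  [load 500/875]
  150 → disc 3  [load 850/875]
7 discs opened.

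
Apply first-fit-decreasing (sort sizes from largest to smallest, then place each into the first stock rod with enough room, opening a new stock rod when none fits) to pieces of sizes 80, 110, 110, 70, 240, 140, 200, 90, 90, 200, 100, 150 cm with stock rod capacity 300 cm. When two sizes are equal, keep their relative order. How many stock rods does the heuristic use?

Sorted descending: 240, 200, 200, 150, 140, 110, 110, 100, 90, 90, 80, 70.
  240 → stock rod 1 (new)  [load 240/300]
  200 → stock rod 2 (new)  [load 200/300]
  200 → stock rod 3 (new)  [load 200/300]
  150 → stock rod 4 (new)  [load 150/300]
  140 → stock rod 4  [load 290/300]
  110 → stock rod 5 (new)  [load 110/300]
  110 → stock rod 5  [load 220/300]
  100 → stock rod 2  [load 300/300]
  90 → stock rod 3  [load 290/300]
  90 → stock rod 6 (new)  [load 90/300]
  80 → stock rod 5  [load 300/300]
  70 → stock rod 6  [load 160/300]
6 stock rods opened.

6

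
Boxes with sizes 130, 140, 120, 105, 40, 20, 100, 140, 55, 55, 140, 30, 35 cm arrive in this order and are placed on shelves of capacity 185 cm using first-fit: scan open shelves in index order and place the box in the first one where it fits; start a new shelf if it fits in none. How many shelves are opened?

  130 → shelf 1 (new)  [load 130/185]
  140 → shelf 2 (new)  [load 140/185]
  120 → shelf 3 (new)  [load 120/185]
  105 → shelf 4 (new)  [load 105/185]
  40 → shelf 1  [load 170/185]
  20 → shelf 2  [load 160/185]
  100 → shelf 5 (new)  [load 100/185]
  140 → shelf 6 (new)  [load 140/185]
  55 → shelf 3  [load 175/185]
  55 → shelf 4  [load 160/185]
  140 → shelf 7 (new)  [load 140/185]
  30 → shelf 5  [load 130/185]
  35 → shelf 5  [load 165/185]
7 shelves opened.

7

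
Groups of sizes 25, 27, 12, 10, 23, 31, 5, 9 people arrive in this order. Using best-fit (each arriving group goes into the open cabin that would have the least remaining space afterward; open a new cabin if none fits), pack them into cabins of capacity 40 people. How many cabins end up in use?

  25 → cabin 1 (new)  [load 25/40]
  27 → cabin 2 (new)  [load 27/40]
  12 → cabin 2  [load 39/40]
  10 → cabin 1  [load 35/40]
  23 → cabin 3 (new)  [load 23/40]
  31 → cabin 4 (new)  [load 31/40]
  5 → cabin 1  [load 40/40]
  9 → cabin 4  [load 40/40]
4 cabins opened.

4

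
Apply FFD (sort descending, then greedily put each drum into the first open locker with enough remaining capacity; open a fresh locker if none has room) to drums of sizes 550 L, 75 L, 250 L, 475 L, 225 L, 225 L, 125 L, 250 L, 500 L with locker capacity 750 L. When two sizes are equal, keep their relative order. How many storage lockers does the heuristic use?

Sorted descending: 550, 500, 475, 250, 250, 225, 225, 125, 75.
  550 → locker 1 (new)  [load 550/750]
  500 → locker 2 (new)  [load 500/750]
  475 → locker 3 (new)  [load 475/750]
  250 → locker 2  [load 750/750]
  250 → locker 3  [load 725/750]
  225 → locker 4 (new)  [load 225/750]
  225 → locker 4  [load 450/750]
  125 → locker 1  [load 675/750]
  75 → locker 1  [load 750/750]
4 storage lockers opened.

4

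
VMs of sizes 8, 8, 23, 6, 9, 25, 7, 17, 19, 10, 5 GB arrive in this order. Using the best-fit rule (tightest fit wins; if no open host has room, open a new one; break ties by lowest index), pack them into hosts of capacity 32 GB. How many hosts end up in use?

  8 → host 1 (new)  [load 8/32]
  8 → host 1  [load 16/32]
  23 → host 2 (new)  [load 23/32]
  6 → host 2  [load 29/32]
  9 → host 1  [load 25/32]
  25 → host 3 (new)  [load 25/32]
  7 → host 1  [load 32/32]
  17 → host 4 (new)  [load 17/32]
  19 → host 5 (new)  [load 19/32]
  10 → host 5  [load 29/32]
  5 → host 3  [load 30/32]
5 hosts opened.

5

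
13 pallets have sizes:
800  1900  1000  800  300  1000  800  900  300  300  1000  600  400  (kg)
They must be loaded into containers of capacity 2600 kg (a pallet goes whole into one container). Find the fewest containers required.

4

Total = 1900 + 1000 + 1000 + 1000 + 900 + 800 + 800 + 800 + 600 + 400 + 300 + 300 + 300 = 10100 kg.
Lower bound: ⌈10100/2600⌉ = 4 containers.
A packing using 4 containers:
  container 1: 1900 + 600 = 2500
  container 2: 1000 + 1000 + 300 + 300 = 2600
  container 3: 1000 + 900 + 400 + 300 = 2600
  container 4: 800 + 800 + 800 = 2400
This matches the lower bound, so 4 is optimal.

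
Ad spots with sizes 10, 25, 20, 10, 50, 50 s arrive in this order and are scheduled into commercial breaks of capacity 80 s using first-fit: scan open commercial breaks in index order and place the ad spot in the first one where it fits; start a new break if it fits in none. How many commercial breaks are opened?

  10 → break 1 (new)  [load 10/80]
  25 → break 1  [load 35/80]
  20 → break 1  [load 55/80]
  10 → break 1  [load 65/80]
  50 → break 2 (new)  [load 50/80]
  50 → break 3 (new)  [load 50/80]
3 commercial breaks opened.

3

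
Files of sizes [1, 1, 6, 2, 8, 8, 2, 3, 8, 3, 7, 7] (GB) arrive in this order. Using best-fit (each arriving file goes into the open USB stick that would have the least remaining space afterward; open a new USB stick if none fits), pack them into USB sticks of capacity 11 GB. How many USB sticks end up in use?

6

  1 → USB stick 1 (new)  [load 1/11]
  1 → USB stick 1  [load 2/11]
  6 → USB stick 1  [load 8/11]
  2 → USB stick 1  [load 10/11]
  8 → USB stick 2 (new)  [load 8/11]
  8 → USB stick 3 (new)  [load 8/11]
  2 → USB stick 2  [load 10/11]
  3 → USB stick 3  [load 11/11]
  8 → USB stick 4 (new)  [load 8/11]
  3 → USB stick 4  [load 11/11]
  7 → USB stick 5 (new)  [load 7/11]
  7 → USB stick 6 (new)  [load 7/11]
6 USB sticks opened.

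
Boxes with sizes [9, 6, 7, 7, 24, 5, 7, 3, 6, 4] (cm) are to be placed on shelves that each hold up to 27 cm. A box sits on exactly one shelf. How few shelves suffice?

3

Total = 24 + 9 + 7 + 7 + 7 + 6 + 6 + 5 + 4 + 3 = 78 cm.
Lower bound: ⌈78/27⌉ = 3 shelves.
A packing using 3 shelves:
  shelf 1: 24 + 3 = 27
  shelf 2: 9 + 7 + 7 + 4 = 27
  shelf 3: 7 + 6 + 6 + 5 = 24
This matches the lower bound, so 3 is optimal.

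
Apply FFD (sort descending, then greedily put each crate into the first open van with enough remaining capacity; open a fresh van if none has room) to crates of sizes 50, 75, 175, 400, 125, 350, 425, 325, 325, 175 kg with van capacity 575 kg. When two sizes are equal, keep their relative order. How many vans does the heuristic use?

Sorted descending: 425, 400, 350, 325, 325, 175, 175, 125, 75, 50.
  425 → van 1 (new)  [load 425/575]
  400 → van 2 (new)  [load 400/575]
  350 → van 3 (new)  [load 350/575]
  325 → van 4 (new)  [load 325/575]
  325 → van 5 (new)  [load 325/575]
  175 → van 2  [load 575/575]
  175 → van 3  [load 525/575]
  125 → van 1  [load 550/575]
  75 → van 4  [load 400/575]
  50 → van 3  [load 575/575]
5 vans opened.

5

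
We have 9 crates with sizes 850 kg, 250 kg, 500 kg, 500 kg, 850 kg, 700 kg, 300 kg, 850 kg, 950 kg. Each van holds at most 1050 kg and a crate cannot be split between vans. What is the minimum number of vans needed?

7

Total = 950 + 850 + 850 + 850 + 700 + 500 + 500 + 300 + 250 = 5750 kg.
Lower bound: ⌈5750/1050⌉ = 6 vans.
A packing using 7 vans:
  van 1: 950 = 950
  van 2: 850 = 850
  van 3: 850 = 850
  van 4: 850 = 850
  van 5: 700 + 300 = 1000
  van 6: 500 + 500 = 1000
  van 7: 250 = 250
No arrangement into 6 vans stays within capacity, so 7 is optimal.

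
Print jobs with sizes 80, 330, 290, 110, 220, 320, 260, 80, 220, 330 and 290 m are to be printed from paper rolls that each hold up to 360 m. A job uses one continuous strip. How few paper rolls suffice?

Total = 330 + 330 + 320 + 290 + 290 + 260 + 220 + 220 + 110 + 80 + 80 = 2530 m.
Lower bound: ⌈2530/360⌉ = 8 paper rolls.
A packing using 8 paper rolls:
  roll 1: 330 = 330
  roll 2: 330 = 330
  roll 3: 320 = 320
  roll 4: 290 = 290
  roll 5: 290 = 290
  roll 6: 260 + 80 = 340
  roll 7: 220 + 110 = 330
  roll 8: 220 + 80 = 300
This matches the lower bound, so 8 is optimal.

8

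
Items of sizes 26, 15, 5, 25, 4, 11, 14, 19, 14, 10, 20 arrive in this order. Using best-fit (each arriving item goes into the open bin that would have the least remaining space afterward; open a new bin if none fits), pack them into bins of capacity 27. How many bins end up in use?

  26 → bin 1 (new)  [load 26/27]
  15 → bin 2 (new)  [load 15/27]
  5 → bin 2  [load 20/27]
  25 → bin 3 (new)  [load 25/27]
  4 → bin 2  [load 24/27]
  11 → bin 4 (new)  [load 11/27]
  14 → bin 4  [load 25/27]
  19 → bin 5 (new)  [load 19/27]
  14 → bin 6 (new)  [load 14/27]
  10 → bin 6  [load 24/27]
  20 → bin 7 (new)  [load 20/27]
7 bins opened.

7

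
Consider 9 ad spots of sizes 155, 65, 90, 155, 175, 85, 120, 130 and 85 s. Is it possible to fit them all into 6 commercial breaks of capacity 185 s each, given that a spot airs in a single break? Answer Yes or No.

Total = 1060 s; ⌈1060/185⌉ = 6.
The bound of 6 does not rule out 6, but exhaustive search shows no assignment into 6 commercial breaks of capacity 185 s exists — the minimum is 7.

No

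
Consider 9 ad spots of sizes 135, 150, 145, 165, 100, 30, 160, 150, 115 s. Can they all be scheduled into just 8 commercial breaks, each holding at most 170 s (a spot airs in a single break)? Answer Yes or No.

A valid assignment using 8 commercial breaks:
  break 1: 165 = 165
  break 2: 160 = 160
  break 3: 150 = 150
  break 4: 150 = 150
  break 5: 145 = 145
  break 6: 135 + 30 = 165
  break 7: 115 = 115
  break 8: 100 = 100
Every load is within 170 s, so 8 commercial breaks suffice.

Yes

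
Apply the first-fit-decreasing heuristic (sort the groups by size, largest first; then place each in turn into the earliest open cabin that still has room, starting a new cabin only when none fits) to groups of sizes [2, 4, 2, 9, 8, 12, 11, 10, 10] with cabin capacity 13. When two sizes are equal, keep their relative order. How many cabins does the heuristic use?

6

Sorted descending: 12, 11, 10, 10, 9, 8, 4, 2, 2.
  12 → cabin 1 (new)  [load 12/13]
  11 → cabin 2 (new)  [load 11/13]
  10 → cabin 3 (new)  [load 10/13]
  10 → cabin 4 (new)  [load 10/13]
  9 → cabin 5 (new)  [load 9/13]
  8 → cabin 6 (new)  [load 8/13]
  4 → cabin 5  [load 13/13]
  2 → cabin 2  [load 13/13]
  2 → cabin 3  [load 12/13]
6 cabins opened.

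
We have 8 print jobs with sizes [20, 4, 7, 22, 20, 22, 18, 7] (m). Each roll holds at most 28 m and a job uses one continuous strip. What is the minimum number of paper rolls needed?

5

Total = 22 + 22 + 20 + 20 + 18 + 7 + 7 + 4 = 120 m.
Lower bound: ⌈120/28⌉ = 5 paper rolls.
A packing using 5 paper rolls:
  roll 1: 22 + 4 = 26
  roll 2: 22 = 22
  roll 3: 20 + 7 = 27
  roll 4: 20 + 7 = 27
  roll 5: 18 = 18
This matches the lower bound, so 5 is optimal.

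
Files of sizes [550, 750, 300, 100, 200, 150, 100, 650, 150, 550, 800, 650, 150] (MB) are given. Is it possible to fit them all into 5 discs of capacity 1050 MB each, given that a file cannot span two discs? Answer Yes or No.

Total = 5100 MB; ⌈5100/1050⌉ = 5.
6 files each exceed half the capacity and cannot share a disc, forcing at least 6 discs.
At least 6 discs are required, but only 5 are allowed.

No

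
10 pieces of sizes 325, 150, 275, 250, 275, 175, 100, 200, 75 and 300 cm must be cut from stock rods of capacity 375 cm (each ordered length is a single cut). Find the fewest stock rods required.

Total = 325 + 300 + 275 + 275 + 250 + 200 + 175 + 150 + 100 + 75 = 2125 cm.
Lower bound: ⌈2125/375⌉ = 6 stock rods.
A packing using 7 stock rods:
  stock rod 1: 325 = 325
  stock rod 2: 300 + 75 = 375
  stock rod 3: 275 + 100 = 375
  stock rod 4: 275 = 275
  stock rod 5: 250 = 250
  stock rod 6: 200 + 175 = 375
  stock rod 7: 150 = 150
No arrangement into 6 stock rods stays within capacity, so 7 is optimal.

7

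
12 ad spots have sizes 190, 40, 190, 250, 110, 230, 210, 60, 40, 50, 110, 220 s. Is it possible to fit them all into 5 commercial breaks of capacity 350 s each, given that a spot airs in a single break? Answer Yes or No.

No

Total = 1700 s; ⌈1700/350⌉ = 5.
6 ad spots each exceed half the capacity and cannot share a break, forcing at least 6 commercial breaks.
At least 6 commercial breaks are required, but only 5 are allowed.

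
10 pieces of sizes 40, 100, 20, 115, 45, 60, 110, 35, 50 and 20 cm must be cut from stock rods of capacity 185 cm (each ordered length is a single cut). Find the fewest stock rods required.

4

Total = 115 + 110 + 100 + 60 + 50 + 45 + 40 + 35 + 20 + 20 = 595 cm.
Lower bound: ⌈595/185⌉ = 4 stock rods.
A packing using 4 stock rods:
  stock rod 1: 115 + 60 = 175
  stock rod 2: 110 + 50 + 20 = 180
  stock rod 3: 100 + 45 + 40 = 185
  stock rod 4: 35 + 20 = 55
This matches the lower bound, so 4 is optimal.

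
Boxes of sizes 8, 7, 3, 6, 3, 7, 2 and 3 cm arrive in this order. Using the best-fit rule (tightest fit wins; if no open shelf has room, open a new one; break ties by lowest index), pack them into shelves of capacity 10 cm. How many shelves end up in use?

  8 → shelf 1 (new)  [load 8/10]
  7 → shelf 2 (new)  [load 7/10]
  3 → shelf 2  [load 10/10]
  6 → shelf 3 (new)  [load 6/10]
  3 → shelf 3  [load 9/10]
  7 → shelf 4 (new)  [load 7/10]
  2 → shelf 1  [load 10/10]
  3 → shelf 4  [load 10/10]
4 shelves opened.

4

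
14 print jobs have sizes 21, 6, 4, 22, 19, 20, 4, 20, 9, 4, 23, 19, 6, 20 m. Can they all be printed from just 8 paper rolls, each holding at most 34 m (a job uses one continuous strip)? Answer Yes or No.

Yes

A valid assignment using 8 paper rolls:
  roll 1: 23 + 9 = 32
  roll 2: 22 + 6 + 6 = 34
  roll 3: 21 + 4 + 4 + 4 = 33
  roll 4: 20 = 20
  roll 5: 20 = 20
  roll 6: 20 = 20
  roll 7: 19 = 19
  roll 8: 19 = 19
Every load is within 34 m, so 8 paper rolls suffice.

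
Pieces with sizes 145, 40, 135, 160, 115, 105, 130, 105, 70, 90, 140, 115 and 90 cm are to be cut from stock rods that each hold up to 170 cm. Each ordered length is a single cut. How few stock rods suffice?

11

Total = 160 + 145 + 140 + 135 + 130 + 115 + 115 + 105 + 105 + 90 + 90 + 70 + 40 = 1440 cm.
Lower bound: ⌈1440/170⌉ = 9 stock rods.
Also, 11 pieces each exceed 85 cm, and no two of those can share a stock rod, so at least 11 stock rods are needed.
A packing using 11 stock rods:
  stock rod 1: 160 = 160
  stock rod 2: 145 = 145
  stock rod 3: 140 = 140
  stock rod 4: 135 = 135
  stock rod 5: 130 + 40 = 170
  stock rod 6: 115 = 115
  stock rod 7: 115 = 115
  stock rod 8: 105 = 105
  stock rod 9: 105 = 105
  stock rod 10: 90 + 70 = 160
  stock rod 11: 90 = 90
This matches the lower bound, so 11 is optimal.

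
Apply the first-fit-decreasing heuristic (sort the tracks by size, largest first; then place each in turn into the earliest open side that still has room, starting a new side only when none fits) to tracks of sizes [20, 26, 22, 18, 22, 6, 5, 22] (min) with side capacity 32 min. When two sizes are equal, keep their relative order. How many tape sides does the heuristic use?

6

Sorted descending: 26, 22, 22, 22, 20, 18, 6, 5.
  26 → side 1 (new)  [load 26/32]
  22 → side 2 (new)  [load 22/32]
  22 → side 3 (new)  [load 22/32]
  22 → side 4 (new)  [load 22/32]
  20 → side 5 (new)  [load 20/32]
  18 → side 6 (new)  [load 18/32]
  6 → side 1  [load 32/32]
  5 → side 2  [load 27/32]
6 tape sides opened.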